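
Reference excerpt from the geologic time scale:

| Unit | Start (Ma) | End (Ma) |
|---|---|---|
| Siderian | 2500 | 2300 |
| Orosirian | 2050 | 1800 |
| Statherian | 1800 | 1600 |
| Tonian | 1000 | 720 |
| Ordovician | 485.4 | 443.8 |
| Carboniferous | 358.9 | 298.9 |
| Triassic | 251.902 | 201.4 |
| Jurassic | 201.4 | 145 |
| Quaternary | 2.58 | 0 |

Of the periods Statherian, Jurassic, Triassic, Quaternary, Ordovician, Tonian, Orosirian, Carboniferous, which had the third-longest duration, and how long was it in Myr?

Start − end for each: Statherian 1800 − 1600 = 200; Jurassic 201.4 − 145 = 56.4; Triassic 251.902 − 201.4 = 50.502; Quaternary 2.58 − 0 = 2.58; Ordovician 485.4 − 443.8 = 41.6; Tonian 1000 − 720 = 280; Orosirian 2050 − 1800 = 250; Carboniferous 358.9 − 298.9 = 60.
Ranking these from longest: Tonian > Orosirian > Statherian > Carboniferous > Jurassic > Triassic > Ordovician > Quaternary.
Position 3 in that ranking is Statherian, which lasted 200 Myr.

Statherian, 200 million years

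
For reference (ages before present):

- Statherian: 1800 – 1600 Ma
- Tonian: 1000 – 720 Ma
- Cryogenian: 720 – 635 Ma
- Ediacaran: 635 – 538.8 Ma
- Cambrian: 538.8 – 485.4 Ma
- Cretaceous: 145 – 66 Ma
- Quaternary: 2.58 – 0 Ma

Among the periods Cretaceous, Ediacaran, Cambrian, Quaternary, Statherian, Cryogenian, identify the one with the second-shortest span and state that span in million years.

Start − end for each: Cretaceous 145 − 66 = 79; Ediacaran 635 − 538.8 = 96.2; Cambrian 538.8 − 485.4 = 53.4; Quaternary 2.58 − 0 = 2.58; Statherian 1800 − 1600 = 200; Cryogenian 720 − 635 = 85.
Ranking these from shortest: Quaternary < Cambrian < Cretaceous < Cryogenian < Ediacaran < Statherian.
Position 2 in that ranking is Cambrian, which lasted 53.4 Myr.

Cambrian, 53.4 million years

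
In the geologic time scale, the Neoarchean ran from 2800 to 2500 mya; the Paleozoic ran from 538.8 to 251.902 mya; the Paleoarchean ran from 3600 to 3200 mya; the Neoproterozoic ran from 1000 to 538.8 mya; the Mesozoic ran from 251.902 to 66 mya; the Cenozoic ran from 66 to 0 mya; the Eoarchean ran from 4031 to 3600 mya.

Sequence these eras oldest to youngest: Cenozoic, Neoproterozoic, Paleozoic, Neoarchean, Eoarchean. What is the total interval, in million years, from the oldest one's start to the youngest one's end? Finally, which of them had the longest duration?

Start ages (Ma): Eoarchean 4031, Neoarchean 2800, Neoproterozoic 1000, Paleozoic 538.8, Cenozoic 66.
Ordered oldest to youngest: Eoarchean, Neoarchean, Neoproterozoic, Paleozoic, Cenozoic.
Span = 4031 − 0 = 4031 Myr.
Durations: Cenozoic 66, Neoproterozoic 461.2, Neoarchean 300, Paleozoic 286.898, Eoarchean 431 → longest is Neoproterozoic (461.2 Myr).

Eoarchean → Neoarchean → Neoproterozoic → Paleozoic → Cenozoic; total span 4031 Myr; longest is Neoproterozoic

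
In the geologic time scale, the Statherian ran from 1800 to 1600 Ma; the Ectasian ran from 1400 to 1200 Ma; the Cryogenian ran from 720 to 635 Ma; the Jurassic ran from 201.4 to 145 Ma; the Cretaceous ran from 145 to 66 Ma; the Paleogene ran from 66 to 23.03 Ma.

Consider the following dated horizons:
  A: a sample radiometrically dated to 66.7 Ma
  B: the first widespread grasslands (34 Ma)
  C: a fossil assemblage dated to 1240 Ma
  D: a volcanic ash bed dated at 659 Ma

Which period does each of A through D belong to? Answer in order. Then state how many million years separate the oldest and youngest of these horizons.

A — Cretaceous; B — Paleogene; C — Ectasian; D — Cryogenian; span 1206 million years

A: 66.7 Ma lies in 145–66 Ma, so Cretaceous.
B: 34 Ma lies in 66–23.03 Ma, so Paleogene.
C: 1240 Ma lies in 1400–1200 Ma, so Ectasian.
D: 659 Ma lies in 720–635 Ma, so Cryogenian.
Oldest = 1240 Ma, youngest = 34 Ma → span 1206 Myr.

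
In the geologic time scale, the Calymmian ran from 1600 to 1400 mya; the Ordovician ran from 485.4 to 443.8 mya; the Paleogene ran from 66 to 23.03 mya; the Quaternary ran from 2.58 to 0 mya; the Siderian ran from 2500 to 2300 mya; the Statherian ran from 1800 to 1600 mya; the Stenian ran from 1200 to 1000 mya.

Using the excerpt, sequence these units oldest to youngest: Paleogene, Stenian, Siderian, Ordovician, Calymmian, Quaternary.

Siderian, Calymmian, Stenian, Ordovician, Paleogene, Quaternary

Read off each span (Ma): Paleogene 66–23.03; Stenian 1200–1000; Siderian 2500–2300; Ordovician 485.4–443.8; Calymmian 1600–1400; Quaternary 2.58–0.
Larger Ma is older, so oldest→youngest is Siderian, Calymmian, Stenian, Ordovician, Paleogene, Quaternary.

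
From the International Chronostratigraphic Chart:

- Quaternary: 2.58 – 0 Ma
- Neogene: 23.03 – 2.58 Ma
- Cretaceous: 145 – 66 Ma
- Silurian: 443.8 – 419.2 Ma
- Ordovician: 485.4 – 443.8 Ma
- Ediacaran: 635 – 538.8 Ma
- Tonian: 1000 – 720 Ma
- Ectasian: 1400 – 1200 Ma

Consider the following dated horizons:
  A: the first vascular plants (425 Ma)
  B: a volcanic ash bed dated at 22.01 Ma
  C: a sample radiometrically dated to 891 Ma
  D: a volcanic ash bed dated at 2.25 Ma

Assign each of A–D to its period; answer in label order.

A — Silurian; B — Neogene; C — Tonian; D — Quaternary

Match each age against the start–end ranges in the excerpt: A = 425 Ma → Silurian (443.8–419.2); B = 22.01 Ma → Neogene (23.03–2.58); C = 891 Ma → Tonian (1000–720); D = 2.25 Ma → Quaternary (2.58–0).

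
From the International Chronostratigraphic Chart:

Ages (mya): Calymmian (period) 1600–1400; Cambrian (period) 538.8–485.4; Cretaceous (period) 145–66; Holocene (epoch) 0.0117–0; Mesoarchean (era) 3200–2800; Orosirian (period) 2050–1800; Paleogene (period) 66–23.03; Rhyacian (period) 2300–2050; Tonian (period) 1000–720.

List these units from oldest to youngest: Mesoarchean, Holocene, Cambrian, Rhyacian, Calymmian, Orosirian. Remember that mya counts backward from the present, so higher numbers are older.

Read off each span (Ma): Mesoarchean 3200–2800; Holocene 0.0117–0; Cambrian 538.8–485.4; Rhyacian 2300–2050; Calymmian 1600–1400; Orosirian 2050–1800.
Larger Ma is older, so oldest→youngest is Mesoarchean, Rhyacian, Orosirian, Calymmian, Cambrian, Holocene.

Mesoarchean, Rhyacian, Orosirian, Calymmian, Cambrian, Holocene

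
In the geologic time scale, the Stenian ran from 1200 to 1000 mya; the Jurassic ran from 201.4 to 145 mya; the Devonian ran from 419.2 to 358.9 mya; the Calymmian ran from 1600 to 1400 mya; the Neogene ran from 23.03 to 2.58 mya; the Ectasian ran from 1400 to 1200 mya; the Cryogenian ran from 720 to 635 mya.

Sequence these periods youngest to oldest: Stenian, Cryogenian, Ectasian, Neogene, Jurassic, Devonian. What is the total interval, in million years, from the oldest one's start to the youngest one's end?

Neogene, Jurassic, Devonian, Cryogenian, Stenian, Ectasian; total span 1397.42 Myr

Start ages (Ma): Ectasian 1400, Stenian 1200, Cryogenian 720, Devonian 419.2, Jurassic 201.4, Neogene 23.03.
Ordered youngest to oldest: Neogene, Jurassic, Devonian, Cryogenian, Stenian, Ectasian.
Span = 1400 − 2.58 = 1397.42 Myr.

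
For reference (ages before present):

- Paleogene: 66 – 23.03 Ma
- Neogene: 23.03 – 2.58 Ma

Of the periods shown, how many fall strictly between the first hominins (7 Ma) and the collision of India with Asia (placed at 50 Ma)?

0

Checking each listed span, none has both start < 50 Ma and end > 7 Ma — every period straddles one of the two dates or lies outside them — so the count is 0.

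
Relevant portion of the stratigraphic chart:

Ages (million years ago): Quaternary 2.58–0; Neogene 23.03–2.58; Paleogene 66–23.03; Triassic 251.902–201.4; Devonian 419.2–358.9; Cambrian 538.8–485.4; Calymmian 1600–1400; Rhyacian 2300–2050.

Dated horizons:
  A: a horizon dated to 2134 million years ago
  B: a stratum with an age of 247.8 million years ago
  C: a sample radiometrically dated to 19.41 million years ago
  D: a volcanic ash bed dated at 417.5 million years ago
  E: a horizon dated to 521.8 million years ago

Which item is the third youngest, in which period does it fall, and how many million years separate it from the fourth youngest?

D, in the Devonian; 104.3 million years to E

Smaller Ma means younger, so youngest first: C 19.41 < B 247.8 < D 417.5 < E 521.8 < A 2134.
Counting 3 along gives D (417.5 Ma); the excerpt puts that inside the Devonian, 419.2–358.9 Ma.
Next in line is E (521.8 Ma), and 521.8 − 417.5 = 104.3 Myr.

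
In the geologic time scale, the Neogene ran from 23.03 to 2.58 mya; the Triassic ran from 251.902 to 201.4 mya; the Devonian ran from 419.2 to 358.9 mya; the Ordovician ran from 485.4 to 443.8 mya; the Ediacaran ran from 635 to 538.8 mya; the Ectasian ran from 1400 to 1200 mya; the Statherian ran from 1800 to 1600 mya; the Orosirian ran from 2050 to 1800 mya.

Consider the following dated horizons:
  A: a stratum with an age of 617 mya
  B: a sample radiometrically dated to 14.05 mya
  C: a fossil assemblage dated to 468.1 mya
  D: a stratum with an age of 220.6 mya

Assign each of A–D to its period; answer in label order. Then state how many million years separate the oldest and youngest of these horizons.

A — Ediacaran; B — Neogene; C — Ordovician; D — Triassic; span 602.95 million years

Match each age against the start–end ranges in the excerpt: A = 617 Ma → Ediacaran (635–538.8); B = 14.05 Ma → Neogene (23.03–2.58); C = 468.1 Ma → Ordovician (485.4–443.8); D = 220.6 Ma → Triassic (251.902–201.4).
The largest age is 617 Ma and the smallest is 14.05 Ma; their difference is 602.95 Myr.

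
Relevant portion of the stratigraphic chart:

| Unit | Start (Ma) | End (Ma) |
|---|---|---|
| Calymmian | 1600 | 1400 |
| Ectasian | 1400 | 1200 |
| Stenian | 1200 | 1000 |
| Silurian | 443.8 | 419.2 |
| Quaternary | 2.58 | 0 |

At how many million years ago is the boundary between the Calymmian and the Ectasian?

1400 Ma

The Calymmian ends and the Ectasian begins at 1400 Ma.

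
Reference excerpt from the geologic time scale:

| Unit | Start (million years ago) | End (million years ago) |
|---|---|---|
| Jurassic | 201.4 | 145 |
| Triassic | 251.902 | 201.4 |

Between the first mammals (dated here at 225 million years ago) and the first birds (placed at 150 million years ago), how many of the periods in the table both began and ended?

Checking each listed span, none has both start < 225 Ma and end > 150 Ma — every period straddles one of the two dates or lies outside them — so the count is 0.

0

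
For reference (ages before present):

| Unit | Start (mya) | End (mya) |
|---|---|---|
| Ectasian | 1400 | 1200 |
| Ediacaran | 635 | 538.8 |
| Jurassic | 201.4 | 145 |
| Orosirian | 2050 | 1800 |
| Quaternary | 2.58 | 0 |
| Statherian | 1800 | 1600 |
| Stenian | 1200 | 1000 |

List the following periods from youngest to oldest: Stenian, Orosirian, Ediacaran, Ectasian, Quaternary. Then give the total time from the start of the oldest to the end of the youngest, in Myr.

Start ages (Ma): Orosirian 2050, Ectasian 1400, Stenian 1200, Ediacaran 635, Quaternary 2.58.
Ordered youngest to oldest: Quaternary, Ediacaran, Stenian, Ectasian, Orosirian.
Span = 2050 − 0 = 2050 Myr.

Quaternary, Ediacaran, Stenian, Ectasian, Orosirian; total span 2050 Myr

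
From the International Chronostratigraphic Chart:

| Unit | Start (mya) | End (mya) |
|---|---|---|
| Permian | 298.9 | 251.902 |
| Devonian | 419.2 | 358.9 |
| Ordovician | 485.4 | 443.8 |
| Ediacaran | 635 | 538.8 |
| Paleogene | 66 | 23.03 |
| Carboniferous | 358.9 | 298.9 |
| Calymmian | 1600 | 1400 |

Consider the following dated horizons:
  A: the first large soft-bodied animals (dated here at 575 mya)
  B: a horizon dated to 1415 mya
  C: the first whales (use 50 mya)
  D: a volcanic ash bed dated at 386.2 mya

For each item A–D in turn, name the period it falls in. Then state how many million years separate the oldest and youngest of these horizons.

A — Ediacaran; B — Calymmian; C — Paleogene; D — Devonian; span 1365 million years

Match each age against the start–end ranges in the excerpt: A = 575 Ma → Ediacaran (635–538.8); B = 1415 Ma → Calymmian (1600–1400); C = 50 Ma → Paleogene (66–23.03); D = 386.2 Ma → Devonian (419.2–358.9).
The largest age is 1415 Ma and the smallest is 50 Ma; their difference is 1365 Myr.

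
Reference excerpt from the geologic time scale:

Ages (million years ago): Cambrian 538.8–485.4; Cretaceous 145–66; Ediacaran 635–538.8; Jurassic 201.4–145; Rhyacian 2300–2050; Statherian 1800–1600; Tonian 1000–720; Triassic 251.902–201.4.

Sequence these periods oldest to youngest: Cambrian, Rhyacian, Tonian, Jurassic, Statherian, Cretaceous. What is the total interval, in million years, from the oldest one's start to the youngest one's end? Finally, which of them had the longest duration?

Start ages (Ma): Rhyacian 2300, Statherian 1800, Tonian 1000, Cambrian 538.8, Jurassic 201.4, Cretaceous 145.
Ordered oldest to youngest: Rhyacian, Statherian, Tonian, Cambrian, Jurassic, Cretaceous.
Span = 2300 − 66 = 2234 Myr.
Durations: Rhyacian 250, Jurassic 56.4, Statherian 200, Tonian 280, Cambrian 53.4, Cretaceous 79 → longest is Tonian (280 Myr).

Rhyacian, Statherian, Tonian, Cambrian, Jurassic, Cretaceous; total span 2234 Myr; longest is Tonian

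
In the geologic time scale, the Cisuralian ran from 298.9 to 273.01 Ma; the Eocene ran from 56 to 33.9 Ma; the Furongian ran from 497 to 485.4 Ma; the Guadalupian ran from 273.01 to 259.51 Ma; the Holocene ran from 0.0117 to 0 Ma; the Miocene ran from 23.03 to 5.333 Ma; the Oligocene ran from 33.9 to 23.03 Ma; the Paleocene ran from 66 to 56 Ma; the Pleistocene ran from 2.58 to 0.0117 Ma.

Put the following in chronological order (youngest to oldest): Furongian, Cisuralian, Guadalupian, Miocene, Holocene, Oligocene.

Holocene → Miocene → Oligocene → Guadalupian → Cisuralian → Furongian

Sorting by start age (ascending Ma, since larger Ma = older): Holocene began 0.0117, Miocene began 23.03, Oligocene began 33.9, Guadalupian began 273.01, Cisuralian began 298.9, Furongian began 497.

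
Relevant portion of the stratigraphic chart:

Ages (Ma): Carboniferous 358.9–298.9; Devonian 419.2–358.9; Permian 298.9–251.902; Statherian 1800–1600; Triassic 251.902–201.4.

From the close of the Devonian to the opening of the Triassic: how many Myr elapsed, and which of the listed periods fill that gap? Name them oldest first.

106.998 million years; Carboniferous, Permian

End of Devonian = 358.9 Ma; start of Triassic = 251.902 Ma.
Gap = 358.9 − 251.902 = 106.998 Myr.
Periods wholly inside 358.9–251.902 Ma: Carboniferous (358.9–298.9), Permian (298.9–251.902).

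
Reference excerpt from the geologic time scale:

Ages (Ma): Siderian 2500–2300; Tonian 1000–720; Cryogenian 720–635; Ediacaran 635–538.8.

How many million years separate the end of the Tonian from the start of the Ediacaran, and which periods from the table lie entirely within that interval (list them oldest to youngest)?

85 million years; Cryogenian

The Tonian closes at 720 Ma and the Ediacaran opens at 635 Ma, so the interval is 720 − 635 = 85 Myr.
A period fits inside if it starts at or after 720 Ma and ends at or before 635 Ma; oldest first that gives Cryogenian.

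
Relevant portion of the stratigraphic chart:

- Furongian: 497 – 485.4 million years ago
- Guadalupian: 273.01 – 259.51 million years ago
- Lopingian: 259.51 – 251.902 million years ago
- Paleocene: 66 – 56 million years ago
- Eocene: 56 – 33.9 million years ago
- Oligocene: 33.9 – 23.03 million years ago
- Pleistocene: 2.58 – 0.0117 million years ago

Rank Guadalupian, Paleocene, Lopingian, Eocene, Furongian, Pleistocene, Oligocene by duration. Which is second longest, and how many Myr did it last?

Durations: Guadalupian 13.5; Paleocene 10; Lopingian 7.608; Eocene 22.1; Furongian 11.6; Pleistocene 2.5683; Oligocene 10.87 Myr.
Sorted longest-first: Eocene (22.1), Guadalupian (13.5), Furongian (11.6), Oligocene (10.87), Paleocene (10), Lopingian (7.608), Pleistocene (2.5683).
The second longest is Guadalupian at 13.5 Myr.

Guadalupian, 13.5 million years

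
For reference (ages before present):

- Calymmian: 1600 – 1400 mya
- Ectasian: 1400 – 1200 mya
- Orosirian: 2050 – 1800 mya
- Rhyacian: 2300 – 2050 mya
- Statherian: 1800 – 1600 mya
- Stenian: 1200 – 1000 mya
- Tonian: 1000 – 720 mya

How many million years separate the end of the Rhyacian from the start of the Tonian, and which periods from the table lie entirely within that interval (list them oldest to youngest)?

End of Rhyacian = 2050 Ma; start of Tonian = 1000 Ma.
Gap = 2050 − 1000 = 1050 Myr.
Periods wholly inside 2050–1000 Ma: Orosirian (2050–1800), Statherian (1800–1600), Calymmian (1600–1400), Ectasian (1400–1200), Stenian (1200–1000).

1050 million years; Orosirian, Statherian, Calymmian, Ectasian, Stenian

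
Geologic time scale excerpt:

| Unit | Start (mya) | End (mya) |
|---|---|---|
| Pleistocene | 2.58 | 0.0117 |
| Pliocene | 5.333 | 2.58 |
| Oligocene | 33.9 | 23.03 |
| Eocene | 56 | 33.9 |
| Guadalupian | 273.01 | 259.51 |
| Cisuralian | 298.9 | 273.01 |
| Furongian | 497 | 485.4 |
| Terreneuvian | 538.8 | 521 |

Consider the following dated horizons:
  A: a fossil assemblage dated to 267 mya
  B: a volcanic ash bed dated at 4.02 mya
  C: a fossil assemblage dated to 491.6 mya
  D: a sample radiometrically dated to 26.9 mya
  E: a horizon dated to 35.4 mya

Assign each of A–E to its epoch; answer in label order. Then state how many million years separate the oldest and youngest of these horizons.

A — Guadalupian; B — Pliocene; C — Furongian; D — Oligocene; E — Eocene; span 487.58 million years

Match each age against the start–end ranges in the excerpt: A = 267 Ma → Guadalupian (273.01–259.51); B = 4.02 Ma → Pliocene (5.333–2.58); C = 491.6 Ma → Furongian (497–485.4); D = 26.9 Ma → Oligocene (33.9–23.03); E = 35.4 Ma → Eocene (56–33.9).
The largest age is 491.6 Ma and the smallest is 4.02 Ma; their difference is 487.58 Myr.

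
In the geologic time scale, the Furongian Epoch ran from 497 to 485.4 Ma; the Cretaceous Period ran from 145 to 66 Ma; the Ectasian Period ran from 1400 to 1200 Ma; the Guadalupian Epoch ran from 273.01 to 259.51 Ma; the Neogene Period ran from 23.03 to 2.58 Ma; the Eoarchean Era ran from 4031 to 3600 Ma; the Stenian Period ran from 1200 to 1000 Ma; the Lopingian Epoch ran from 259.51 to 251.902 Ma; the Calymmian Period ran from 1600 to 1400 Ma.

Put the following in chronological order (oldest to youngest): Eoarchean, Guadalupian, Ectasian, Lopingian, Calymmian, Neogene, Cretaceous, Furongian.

Read off each span (Ma): Eoarchean 4031–3600; Guadalupian 273.01–259.51; Ectasian 1400–1200; Lopingian 259.51–251.902; Calymmian 1600–1400; Neogene 23.03–2.58; Cretaceous 145–66; Furongian 497–485.4.
Larger Ma is older, so oldest→youngest is Eoarchean, Calymmian, Ectasian, Furongian, Guadalupian, Lopingian, Cretaceous, Neogene.

Eoarchean → Calymmian → Ectasian → Furongian → Guadalupian → Lopingian → Cretaceous → Neogene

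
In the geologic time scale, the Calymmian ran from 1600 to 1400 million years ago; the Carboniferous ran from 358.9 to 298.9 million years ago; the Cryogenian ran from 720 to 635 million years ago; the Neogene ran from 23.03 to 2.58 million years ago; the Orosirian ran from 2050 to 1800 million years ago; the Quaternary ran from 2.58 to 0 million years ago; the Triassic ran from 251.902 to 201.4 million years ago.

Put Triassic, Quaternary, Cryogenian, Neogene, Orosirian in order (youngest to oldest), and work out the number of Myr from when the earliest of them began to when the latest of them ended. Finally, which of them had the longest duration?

Quaternary → Neogene → Triassic → Cryogenian → Orosirian; total span 2050 Myr; longest is Orosirian

Start ages (Ma): Orosirian 2050, Cryogenian 720, Triassic 251.902, Neogene 23.03, Quaternary 2.58.
Ordered youngest to oldest: Quaternary, Neogene, Triassic, Cryogenian, Orosirian.
Span = 2050 − 0 = 2050 Myr.
Durations: Quaternary 2.58, Orosirian 250, Triassic 50.502, Cryogenian 85, Neogene 20.45 → longest is Orosirian (250 Myr).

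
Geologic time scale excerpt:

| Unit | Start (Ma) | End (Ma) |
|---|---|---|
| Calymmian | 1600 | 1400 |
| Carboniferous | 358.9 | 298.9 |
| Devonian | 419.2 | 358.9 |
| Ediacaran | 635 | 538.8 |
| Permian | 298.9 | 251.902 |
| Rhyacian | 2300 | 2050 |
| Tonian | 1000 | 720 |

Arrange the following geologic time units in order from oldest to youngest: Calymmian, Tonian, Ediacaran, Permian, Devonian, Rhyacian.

The oldest of these is Rhyacian (starts 2300 Ma) and the youngest is Permian (ends 251.902 Ma).
In between, by decreasing start age: Calymmian (1600), Tonian (1000), Ediacaran (635), Devonian (419.2).

Rhyacian, then Calymmian, then Tonian, then Ediacaran, then Devonian, then Permian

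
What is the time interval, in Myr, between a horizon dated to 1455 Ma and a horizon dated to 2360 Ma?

2360 − 1455 = 905 million years.

905 million years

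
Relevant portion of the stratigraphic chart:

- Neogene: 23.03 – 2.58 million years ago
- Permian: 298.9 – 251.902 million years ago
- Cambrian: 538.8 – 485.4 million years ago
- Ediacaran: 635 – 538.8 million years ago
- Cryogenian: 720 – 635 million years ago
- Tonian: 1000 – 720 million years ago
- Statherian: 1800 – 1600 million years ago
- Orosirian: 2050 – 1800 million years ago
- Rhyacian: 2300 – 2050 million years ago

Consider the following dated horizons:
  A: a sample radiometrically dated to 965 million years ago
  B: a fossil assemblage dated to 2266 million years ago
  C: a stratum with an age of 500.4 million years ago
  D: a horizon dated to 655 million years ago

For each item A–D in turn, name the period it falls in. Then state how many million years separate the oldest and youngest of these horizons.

A: 965 Ma lies in 1000–720 Ma, so Tonian.
B: 2266 Ma lies in 2300–2050 Ma, so Rhyacian.
C: 500.4 Ma lies in 538.8–485.4 Ma, so Cambrian.
D: 655 Ma lies in 720–635 Ma, so Cryogenian.
Oldest = 2266 Ma, youngest = 500.4 Ma → span 1765.6 Myr.

A — Tonian; B — Rhyacian; C — Cambrian; D — Cryogenian; span 1765.6 million years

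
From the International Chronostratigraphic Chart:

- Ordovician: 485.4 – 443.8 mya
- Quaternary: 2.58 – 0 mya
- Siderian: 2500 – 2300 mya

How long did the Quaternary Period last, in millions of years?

2.58 million years

2.58 − 0 = 2.58 million years.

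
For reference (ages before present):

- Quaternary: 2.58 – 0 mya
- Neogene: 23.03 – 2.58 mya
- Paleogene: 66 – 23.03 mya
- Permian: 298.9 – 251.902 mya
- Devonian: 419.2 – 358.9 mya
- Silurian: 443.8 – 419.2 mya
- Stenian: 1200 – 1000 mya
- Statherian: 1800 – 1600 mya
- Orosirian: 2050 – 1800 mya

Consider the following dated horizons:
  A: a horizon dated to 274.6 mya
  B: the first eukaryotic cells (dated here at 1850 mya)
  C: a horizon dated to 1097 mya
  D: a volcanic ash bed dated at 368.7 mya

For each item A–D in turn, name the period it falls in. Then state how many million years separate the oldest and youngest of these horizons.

A — Permian; B — Orosirian; C — Stenian; D — Devonian; span 1575.4 million years

A: 274.6 Ma lies in 298.9–251.902 Ma, so Permian.
B: 1850 Ma lies in 2050–1800 Ma, so Orosirian.
C: 1097 Ma lies in 1200–1000 Ma, so Stenian.
D: 368.7 Ma lies in 419.2–358.9 Ma, so Devonian.
Oldest = 1850 Ma, youngest = 274.6 Ma → span 1575.4 Myr.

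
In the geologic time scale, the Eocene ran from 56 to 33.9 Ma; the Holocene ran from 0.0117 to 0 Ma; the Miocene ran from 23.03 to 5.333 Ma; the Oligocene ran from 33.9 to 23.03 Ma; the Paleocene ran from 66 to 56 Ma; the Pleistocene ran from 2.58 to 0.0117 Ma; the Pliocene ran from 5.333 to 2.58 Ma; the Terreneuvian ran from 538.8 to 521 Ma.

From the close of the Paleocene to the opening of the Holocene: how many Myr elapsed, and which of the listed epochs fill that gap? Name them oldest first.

55.9883 million years; Eocene, Oligocene, Miocene, Pliocene, Pleistocene

The Paleocene closes at 56 Ma and the Holocene opens at 0.0117 Ma, so the interval is 56 − 0.0117 = 55.9883 Myr.
An epoch fits inside if it starts at or after 56 Ma and ends at or before 0.0117 Ma; oldest first that gives Eocene, Oligocene, Miocene, Pliocene, Pleistocene.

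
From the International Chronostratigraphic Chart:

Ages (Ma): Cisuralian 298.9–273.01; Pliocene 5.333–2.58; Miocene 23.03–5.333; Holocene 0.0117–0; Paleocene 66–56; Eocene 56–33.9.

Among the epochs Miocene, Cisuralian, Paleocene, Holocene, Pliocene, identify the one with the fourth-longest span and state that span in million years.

Durations: Miocene 17.697; Cisuralian 25.89; Paleocene 10; Holocene 0.0117; Pliocene 2.753 Myr.
Sorted longest-first: Cisuralian (25.89), Miocene (17.697), Paleocene (10), Pliocene (2.753), Holocene (0.0117).
The fourth longest is Pliocene at 2.753 Myr.

Pliocene, 2.753 million years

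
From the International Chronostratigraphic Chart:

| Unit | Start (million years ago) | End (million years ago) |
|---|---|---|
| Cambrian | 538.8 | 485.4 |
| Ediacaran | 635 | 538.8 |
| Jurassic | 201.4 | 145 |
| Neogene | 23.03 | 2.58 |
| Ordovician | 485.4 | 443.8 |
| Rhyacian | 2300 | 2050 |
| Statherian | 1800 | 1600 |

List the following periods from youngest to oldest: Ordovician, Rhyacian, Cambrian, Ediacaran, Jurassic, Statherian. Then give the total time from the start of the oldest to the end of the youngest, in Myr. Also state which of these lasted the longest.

Start ages (Ma): Rhyacian 2300, Statherian 1800, Ediacaran 635, Cambrian 538.8, Ordovician 485.4, Jurassic 201.4.
Ordered youngest to oldest: Jurassic, Ordovician, Cambrian, Ediacaran, Statherian, Rhyacian.
Span = 2300 − 145 = 2155 Myr.
Durations: Rhyacian 250, Ordovician 41.6, Jurassic 56.4, Ediacaran 96.2, Cambrian 53.4, Statherian 200 → longest is Rhyacian (250 Myr).

Jurassic, Ordovician, Cambrian, Ediacaran, Statherian, Rhyacian; total span 2155 Myr; longest is Rhyacian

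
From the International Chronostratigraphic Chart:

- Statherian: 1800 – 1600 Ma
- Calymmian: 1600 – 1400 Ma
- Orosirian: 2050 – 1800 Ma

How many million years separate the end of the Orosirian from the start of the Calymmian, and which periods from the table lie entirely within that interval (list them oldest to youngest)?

End of Orosirian = 1800 Ma; start of Calymmian = 1600 Ma.
Gap = 1800 − 1600 = 200 Myr.
Periods wholly inside 1800–1600 Ma: Statherian (1800–1600).

200 million years; Statherian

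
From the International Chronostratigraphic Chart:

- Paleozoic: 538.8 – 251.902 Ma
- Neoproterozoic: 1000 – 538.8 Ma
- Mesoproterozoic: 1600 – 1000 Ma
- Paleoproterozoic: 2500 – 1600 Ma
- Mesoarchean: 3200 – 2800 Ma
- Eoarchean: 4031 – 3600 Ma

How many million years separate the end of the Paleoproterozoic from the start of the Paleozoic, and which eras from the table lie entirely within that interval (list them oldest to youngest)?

1061.2 million years; Mesoproterozoic, Neoproterozoic

The Paleoproterozoic closes at 1600 Ma and the Paleozoic opens at 538.8 Ma, so the interval is 1600 − 538.8 = 1061.2 Myr.
An era fits inside if it starts at or after 1600 Ma and ends at or before 538.8 Ma; oldest first that gives Mesoproterozoic, Neoproterozoic.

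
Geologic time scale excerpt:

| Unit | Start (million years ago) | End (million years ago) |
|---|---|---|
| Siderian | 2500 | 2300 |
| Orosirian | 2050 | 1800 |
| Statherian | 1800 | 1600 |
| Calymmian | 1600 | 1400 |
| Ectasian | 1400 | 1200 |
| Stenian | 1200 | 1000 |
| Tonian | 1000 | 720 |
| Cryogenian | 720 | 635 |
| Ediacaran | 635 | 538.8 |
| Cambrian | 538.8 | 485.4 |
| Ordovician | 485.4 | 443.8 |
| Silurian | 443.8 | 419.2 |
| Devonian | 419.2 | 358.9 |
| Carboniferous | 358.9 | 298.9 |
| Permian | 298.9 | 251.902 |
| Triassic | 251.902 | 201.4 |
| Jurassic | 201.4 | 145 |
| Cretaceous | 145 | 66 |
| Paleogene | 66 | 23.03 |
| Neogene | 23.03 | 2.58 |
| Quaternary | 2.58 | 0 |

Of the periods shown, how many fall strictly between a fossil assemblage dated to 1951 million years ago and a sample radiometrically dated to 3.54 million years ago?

17

1951 Ma sits inside the Orosirian (2050–1800) and 3.54 Ma inside the Neogene (23.03–2.58); neither of those is wholly between the two dates.
The listed periods lying completely between them are Statherian, Calymmian, Ectasian, Stenian, Tonian, Cryogenian, Ediacaran, Cambrian, Ordovician, Silurian, Devonian, Carboniferous, Permian, Triassic, Jurassic, Cretaceous, Paleogene — 17 in all.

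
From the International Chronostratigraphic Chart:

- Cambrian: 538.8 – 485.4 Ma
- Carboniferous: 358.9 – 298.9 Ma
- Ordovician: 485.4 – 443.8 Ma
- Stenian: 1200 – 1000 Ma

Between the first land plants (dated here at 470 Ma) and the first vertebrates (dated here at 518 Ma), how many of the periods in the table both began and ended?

The older date is 518 Ma and the younger is 470 Ma.
No period both begins after 518 Ma and ends before 470 Ma, so the count is 0.

0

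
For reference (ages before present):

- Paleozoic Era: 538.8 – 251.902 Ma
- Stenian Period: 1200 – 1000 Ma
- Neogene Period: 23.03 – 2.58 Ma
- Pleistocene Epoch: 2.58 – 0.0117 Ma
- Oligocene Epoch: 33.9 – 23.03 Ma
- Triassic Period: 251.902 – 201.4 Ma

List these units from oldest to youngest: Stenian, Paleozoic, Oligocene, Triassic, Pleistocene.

Stenian, then Paleozoic, then Triassic, then Oligocene, then Pleistocene

Read off each span (Ma): Stenian 1200–1000; Paleozoic 538.8–251.902; Oligocene 33.9–23.03; Triassic 251.902–201.4; Pleistocene 2.58–0.0117.
Larger Ma is older, so oldest→youngest is Stenian, Paleozoic, Triassic, Oligocene, Pleistocene.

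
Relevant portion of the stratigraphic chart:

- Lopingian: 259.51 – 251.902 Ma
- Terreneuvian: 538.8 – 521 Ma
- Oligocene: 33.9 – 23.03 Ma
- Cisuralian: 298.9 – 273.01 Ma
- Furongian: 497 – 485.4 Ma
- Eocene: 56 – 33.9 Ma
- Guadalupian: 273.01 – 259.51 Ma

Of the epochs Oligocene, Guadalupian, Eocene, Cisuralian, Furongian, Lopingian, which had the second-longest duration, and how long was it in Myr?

Start − end for each: Oligocene 33.9 − 23.03 = 10.87; Guadalupian 273.01 − 259.51 = 13.5; Eocene 56 − 33.9 = 22.1; Cisuralian 298.9 − 273.01 = 25.89; Furongian 497 − 485.4 = 11.6; Lopingian 259.51 − 251.902 = 7.608.
Ranking these from longest: Cisuralian > Eocene > Guadalupian > Furongian > Oligocene > Lopingian.
Position 2 in that ranking is Eocene, which lasted 22.1 Myr.

Eocene, 22.1 million years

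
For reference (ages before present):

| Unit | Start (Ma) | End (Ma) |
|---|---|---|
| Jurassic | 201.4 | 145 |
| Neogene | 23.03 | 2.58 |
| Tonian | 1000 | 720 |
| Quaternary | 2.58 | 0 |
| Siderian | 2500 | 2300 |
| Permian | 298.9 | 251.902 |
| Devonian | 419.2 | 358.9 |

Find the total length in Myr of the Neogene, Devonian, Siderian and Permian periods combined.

327.748 million years

Duration is start − end for each: (23.03 − 2.58) + (419.2 − 358.9) + (2500 − 2300) + (298.9 − 251.902).
That is 20.45 + 60.3 + 200 + 46.998, which totals 327.748 million years.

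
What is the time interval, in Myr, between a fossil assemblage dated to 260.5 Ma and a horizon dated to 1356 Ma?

1356 − 260.5 = 1095.5 million years.

1095.5 million years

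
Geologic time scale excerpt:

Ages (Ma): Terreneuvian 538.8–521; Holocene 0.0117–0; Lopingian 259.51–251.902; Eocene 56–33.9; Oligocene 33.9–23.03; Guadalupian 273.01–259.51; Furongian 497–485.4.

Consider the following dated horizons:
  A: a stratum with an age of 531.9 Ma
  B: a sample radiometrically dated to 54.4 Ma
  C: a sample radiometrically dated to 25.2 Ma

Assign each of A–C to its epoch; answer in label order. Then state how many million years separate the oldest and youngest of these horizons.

A — Terreneuvian; B — Eocene; C — Oligocene; span 506.7 million years

A: 531.9 Ma lies in 538.8–521 Ma, so Terreneuvian.
B: 54.4 Ma lies in 56–33.9 Ma, so Eocene.
C: 25.2 Ma lies in 33.9–23.03 Ma, so Oligocene.
Oldest = 531.9 Ma, youngest = 25.2 Ma → span 506.7 Myr.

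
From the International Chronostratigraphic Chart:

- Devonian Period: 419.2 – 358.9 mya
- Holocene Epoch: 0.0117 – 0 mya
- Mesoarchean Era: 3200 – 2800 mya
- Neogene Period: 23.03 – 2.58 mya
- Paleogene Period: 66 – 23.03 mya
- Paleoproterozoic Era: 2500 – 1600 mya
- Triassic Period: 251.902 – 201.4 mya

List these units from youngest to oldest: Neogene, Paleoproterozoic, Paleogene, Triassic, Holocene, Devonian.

Holocene, then Neogene, then Paleogene, then Triassic, then Devonian, then Paleoproterozoic

Read off each span (Ma): Neogene 23.03–2.58; Paleoproterozoic 2500–1600; Paleogene 66–23.03; Triassic 251.902–201.4; Holocene 0.0117–0; Devonian 419.2–358.9.
Larger Ma is older, so oldest→youngest is Paleoproterozoic, Devonian, Triassic, Paleogene, Neogene, Holocene; reverse it for youngest→oldest.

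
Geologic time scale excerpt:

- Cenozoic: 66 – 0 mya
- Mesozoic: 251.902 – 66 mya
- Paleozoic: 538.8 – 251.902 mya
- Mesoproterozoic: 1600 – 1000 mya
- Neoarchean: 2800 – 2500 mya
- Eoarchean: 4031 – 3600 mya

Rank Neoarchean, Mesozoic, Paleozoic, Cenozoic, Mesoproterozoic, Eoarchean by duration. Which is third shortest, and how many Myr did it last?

Paleozoic, 286.898 million years

Durations: Neoarchean 300; Mesozoic 185.902; Paleozoic 286.898; Cenozoic 66; Mesoproterozoic 600; Eoarchean 431 Myr.
Sorted shortest-first: Cenozoic (66), Mesozoic (185.902), Paleozoic (286.898), Neoarchean (300), Eoarchean (431), Mesoproterozoic (600).
The third shortest is Paleozoic at 286.898 Myr.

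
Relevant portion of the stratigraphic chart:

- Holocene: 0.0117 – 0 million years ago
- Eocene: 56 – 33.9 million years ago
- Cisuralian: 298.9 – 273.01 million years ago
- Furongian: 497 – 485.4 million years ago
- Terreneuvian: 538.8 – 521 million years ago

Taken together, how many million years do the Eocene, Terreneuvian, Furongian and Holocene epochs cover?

Each duration: Eocene = 22.1; Terreneuvian = 17.8; Furongian = 11.6; Holocene = 0.0117.
Sum: 22.1 + 17.8 + 11.6 + 0.0117 = 51.5117 Myr.

51.5117 million years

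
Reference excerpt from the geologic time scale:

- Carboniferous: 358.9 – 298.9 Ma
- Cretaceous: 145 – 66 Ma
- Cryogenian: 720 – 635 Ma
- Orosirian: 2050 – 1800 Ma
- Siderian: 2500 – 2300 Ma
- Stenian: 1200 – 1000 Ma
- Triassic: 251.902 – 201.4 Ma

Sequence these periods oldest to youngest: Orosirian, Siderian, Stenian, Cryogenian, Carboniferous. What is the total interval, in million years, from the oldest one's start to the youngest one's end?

Start ages (Ma): Siderian 2500, Orosirian 2050, Stenian 1200, Cryogenian 720, Carboniferous 358.9.
Ordered oldest to youngest: Siderian, Orosirian, Stenian, Cryogenian, Carboniferous.
Span = 2500 − 298.9 = 2201.1 Myr.

Siderian → Orosirian → Stenian → Cryogenian → Carboniferous; total span 2201.1 Myr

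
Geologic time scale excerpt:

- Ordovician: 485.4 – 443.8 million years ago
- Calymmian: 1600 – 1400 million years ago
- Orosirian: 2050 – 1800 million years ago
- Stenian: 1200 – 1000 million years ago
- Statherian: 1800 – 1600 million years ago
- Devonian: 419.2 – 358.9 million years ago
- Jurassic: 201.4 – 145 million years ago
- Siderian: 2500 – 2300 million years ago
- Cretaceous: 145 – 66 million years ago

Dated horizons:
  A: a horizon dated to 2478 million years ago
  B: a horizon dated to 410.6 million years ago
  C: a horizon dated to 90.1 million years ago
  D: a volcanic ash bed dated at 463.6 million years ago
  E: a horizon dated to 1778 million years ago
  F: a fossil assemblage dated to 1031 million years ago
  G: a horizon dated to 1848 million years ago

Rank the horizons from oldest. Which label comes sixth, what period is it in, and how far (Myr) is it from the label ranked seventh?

Sorted oldest-first by Ma: A (2478), G (1848), E (1778), F (1031), D (463.6), B (410.6), C (90.1).
The sixth oldest is B at 410.6 Ma, which lies in 419.2–358.9 Ma: the Devonian.
The seventh oldest is C at 90.1 Ma; separation = |410.6 − 90.1| = 320.5 Myr.

B, in the Devonian; 320.5 million years to C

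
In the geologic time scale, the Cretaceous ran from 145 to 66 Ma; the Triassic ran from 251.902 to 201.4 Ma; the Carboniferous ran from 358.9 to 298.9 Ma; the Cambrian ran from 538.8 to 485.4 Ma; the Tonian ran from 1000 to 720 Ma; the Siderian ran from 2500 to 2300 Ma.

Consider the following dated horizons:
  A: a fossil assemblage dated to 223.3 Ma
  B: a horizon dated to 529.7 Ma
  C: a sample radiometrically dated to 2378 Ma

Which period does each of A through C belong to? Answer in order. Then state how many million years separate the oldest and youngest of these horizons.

A — Triassic; B — Cambrian; C — Siderian; span 2154.7 million years

Match each age against the start–end ranges in the excerpt: A = 223.3 Ma → Triassic (251.902–201.4); B = 529.7 Ma → Cambrian (538.8–485.4); C = 2378 Ma → Siderian (2500–2300).
The largest age is 2378 Ma and the smallest is 223.3 Ma; their difference is 2154.7 Myr.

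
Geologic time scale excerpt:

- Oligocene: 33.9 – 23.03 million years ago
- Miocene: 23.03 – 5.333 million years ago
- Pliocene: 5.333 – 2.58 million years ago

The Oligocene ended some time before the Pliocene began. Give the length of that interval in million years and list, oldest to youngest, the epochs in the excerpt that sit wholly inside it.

The Oligocene closes at 23.03 Ma and the Pliocene opens at 5.333 Ma, so the interval is 23.03 − 5.333 = 17.697 Myr.
An epoch fits inside if it starts at or after 23.03 Ma and ends at or before 5.333 Ma; oldest first that gives Miocene.

17.697 million years; Miocene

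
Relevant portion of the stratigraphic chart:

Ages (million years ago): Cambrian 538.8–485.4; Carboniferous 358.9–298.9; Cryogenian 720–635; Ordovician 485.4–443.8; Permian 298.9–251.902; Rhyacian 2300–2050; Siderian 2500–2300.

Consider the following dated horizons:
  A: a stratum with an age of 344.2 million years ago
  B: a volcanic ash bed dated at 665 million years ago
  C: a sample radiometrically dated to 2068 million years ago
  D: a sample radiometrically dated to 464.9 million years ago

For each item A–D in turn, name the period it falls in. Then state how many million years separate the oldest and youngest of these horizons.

A — Carboniferous; B — Cryogenian; C — Rhyacian; D — Ordovician; span 1723.8 million years

A: 344.2 Ma lies in 358.9–298.9 Ma, so Carboniferous.
B: 665 Ma lies in 720–635 Ma, so Cryogenian.
C: 2068 Ma lies in 2300–2050 Ma, so Rhyacian.
D: 464.9 Ma lies in 485.4–443.8 Ma, so Ordovician.
Oldest = 2068 Ma, youngest = 344.2 Ma → span 1723.8 Myr.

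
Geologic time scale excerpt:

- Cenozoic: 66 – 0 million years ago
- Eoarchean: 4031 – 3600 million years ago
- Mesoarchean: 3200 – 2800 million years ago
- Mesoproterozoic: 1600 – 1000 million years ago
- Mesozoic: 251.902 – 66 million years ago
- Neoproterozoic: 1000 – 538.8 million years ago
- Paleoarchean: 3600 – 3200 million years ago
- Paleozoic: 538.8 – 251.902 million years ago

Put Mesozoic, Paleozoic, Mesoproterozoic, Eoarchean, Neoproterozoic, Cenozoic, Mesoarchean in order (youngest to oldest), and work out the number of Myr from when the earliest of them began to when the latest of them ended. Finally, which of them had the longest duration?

Start ages (Ma): Eoarchean 4031, Mesoarchean 3200, Mesoproterozoic 1600, Neoproterozoic 1000, Paleozoic 538.8, Mesozoic 251.902, Cenozoic 66.
Ordered youngest to oldest: Cenozoic, Mesozoic, Paleozoic, Neoproterozoic, Mesoproterozoic, Mesoarchean, Eoarchean.
Span = 4031 − 0 = 4031 Myr.
Durations: Mesoarchean 400, Eoarchean 431, Mesozoic 185.902, Paleozoic 286.898, Cenozoic 66, Neoproterozoic 461.2, Mesoproterozoic 600 → longest is Mesoproterozoic (600 Myr).

Cenozoic → Mesozoic → Paleozoic → Neoproterozoic → Mesoproterozoic → Mesoarchean → Eoarchean; total span 4031 Myr; longest is Mesoproterozoic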